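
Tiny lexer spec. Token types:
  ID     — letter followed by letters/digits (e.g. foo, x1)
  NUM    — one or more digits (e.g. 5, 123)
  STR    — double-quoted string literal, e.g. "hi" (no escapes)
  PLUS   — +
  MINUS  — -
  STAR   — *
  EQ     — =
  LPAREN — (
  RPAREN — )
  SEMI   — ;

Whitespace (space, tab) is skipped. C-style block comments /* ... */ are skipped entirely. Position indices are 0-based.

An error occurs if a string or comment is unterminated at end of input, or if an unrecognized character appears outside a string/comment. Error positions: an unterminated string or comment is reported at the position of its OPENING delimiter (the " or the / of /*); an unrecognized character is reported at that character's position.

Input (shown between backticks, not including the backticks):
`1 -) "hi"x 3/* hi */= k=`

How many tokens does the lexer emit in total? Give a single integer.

pos=0: emit NUM '1' (now at pos=1)
pos=2: emit MINUS '-'
pos=3: emit RPAREN ')'
pos=5: enter STRING mode
pos=5: emit STR "hi" (now at pos=9)
pos=9: emit ID 'x' (now at pos=10)
pos=11: emit NUM '3' (now at pos=12)
pos=12: enter COMMENT mode (saw '/*')
exit COMMENT mode (now at pos=20)
pos=20: emit EQ '='
pos=22: emit ID 'k' (now at pos=23)
pos=23: emit EQ '='
DONE. 9 tokens: [NUM, MINUS, RPAREN, STR, ID, NUM, EQ, ID, EQ]

Answer: 9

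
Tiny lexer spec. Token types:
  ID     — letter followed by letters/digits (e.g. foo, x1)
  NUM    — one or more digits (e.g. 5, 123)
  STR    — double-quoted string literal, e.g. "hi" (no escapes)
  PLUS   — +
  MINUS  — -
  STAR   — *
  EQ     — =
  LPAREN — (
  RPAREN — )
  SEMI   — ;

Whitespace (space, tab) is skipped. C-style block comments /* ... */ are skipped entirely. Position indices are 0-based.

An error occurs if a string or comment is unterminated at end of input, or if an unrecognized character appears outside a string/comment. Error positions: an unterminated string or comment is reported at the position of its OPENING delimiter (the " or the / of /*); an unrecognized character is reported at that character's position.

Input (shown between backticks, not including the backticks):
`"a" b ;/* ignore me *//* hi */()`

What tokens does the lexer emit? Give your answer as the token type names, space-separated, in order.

pos=0: enter STRING mode
pos=0: emit STR "a" (now at pos=3)
pos=4: emit ID 'b' (now at pos=5)
pos=6: emit SEMI ';'
pos=7: enter COMMENT mode (saw '/*')
exit COMMENT mode (now at pos=22)
pos=22: enter COMMENT mode (saw '/*')
exit COMMENT mode (now at pos=30)
pos=30: emit LPAREN '('
pos=31: emit RPAREN ')'
DONE. 5 tokens: [STR, ID, SEMI, LPAREN, RPAREN]

Answer: STR ID SEMI LPAREN RPAREN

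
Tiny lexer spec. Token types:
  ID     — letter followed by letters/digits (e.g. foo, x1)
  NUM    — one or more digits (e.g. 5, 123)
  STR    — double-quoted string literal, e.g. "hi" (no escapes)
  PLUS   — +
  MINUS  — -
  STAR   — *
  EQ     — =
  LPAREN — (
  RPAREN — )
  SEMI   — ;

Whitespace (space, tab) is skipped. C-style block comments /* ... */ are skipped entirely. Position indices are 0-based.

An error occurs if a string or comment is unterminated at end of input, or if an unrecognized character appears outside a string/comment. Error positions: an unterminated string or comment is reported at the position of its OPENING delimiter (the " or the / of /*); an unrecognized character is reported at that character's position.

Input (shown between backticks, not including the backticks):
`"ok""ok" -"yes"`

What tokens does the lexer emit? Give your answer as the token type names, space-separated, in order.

Answer: STR STR MINUS STR

Derivation:
pos=0: enter STRING mode
pos=0: emit STR "ok" (now at pos=4)
pos=4: enter STRING mode
pos=4: emit STR "ok" (now at pos=8)
pos=9: emit MINUS '-'
pos=10: enter STRING mode
pos=10: emit STR "yes" (now at pos=15)
DONE. 4 tokens: [STR, STR, MINUS, STR]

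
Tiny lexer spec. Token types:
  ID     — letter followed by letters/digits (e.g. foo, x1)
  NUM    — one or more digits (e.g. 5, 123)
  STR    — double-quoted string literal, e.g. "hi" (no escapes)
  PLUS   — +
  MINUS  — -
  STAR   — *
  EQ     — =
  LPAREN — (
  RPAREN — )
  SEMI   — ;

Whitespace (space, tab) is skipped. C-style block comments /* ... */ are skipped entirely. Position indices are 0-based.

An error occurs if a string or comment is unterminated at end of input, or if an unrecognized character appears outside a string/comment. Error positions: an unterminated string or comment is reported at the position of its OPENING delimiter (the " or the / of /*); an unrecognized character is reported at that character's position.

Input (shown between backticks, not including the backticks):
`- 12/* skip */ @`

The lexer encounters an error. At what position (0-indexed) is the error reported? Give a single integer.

pos=0: emit MINUS '-'
pos=2: emit NUM '12' (now at pos=4)
pos=4: enter COMMENT mode (saw '/*')
exit COMMENT mode (now at pos=14)
pos=15: ERROR — unrecognized char '@'

Answer: 15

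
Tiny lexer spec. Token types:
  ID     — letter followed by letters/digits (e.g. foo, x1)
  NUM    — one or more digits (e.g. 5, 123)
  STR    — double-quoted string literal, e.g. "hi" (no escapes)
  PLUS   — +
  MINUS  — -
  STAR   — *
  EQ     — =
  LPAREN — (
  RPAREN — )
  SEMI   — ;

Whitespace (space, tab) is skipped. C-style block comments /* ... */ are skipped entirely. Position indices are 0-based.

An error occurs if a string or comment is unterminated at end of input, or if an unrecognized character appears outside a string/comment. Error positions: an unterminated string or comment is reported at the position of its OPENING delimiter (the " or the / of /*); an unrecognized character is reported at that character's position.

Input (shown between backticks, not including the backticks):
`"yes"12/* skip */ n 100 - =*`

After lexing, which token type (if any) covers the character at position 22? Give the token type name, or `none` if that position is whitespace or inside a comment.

Answer: NUM

Derivation:
pos=0: enter STRING mode
pos=0: emit STR "yes" (now at pos=5)
pos=5: emit NUM '12' (now at pos=7)
pos=7: enter COMMENT mode (saw '/*')
exit COMMENT mode (now at pos=17)
pos=18: emit ID 'n' (now at pos=19)
pos=20: emit NUM '100' (now at pos=23)
pos=24: emit MINUS '-'
pos=26: emit EQ '='
pos=27: emit STAR '*'
DONE. 7 tokens: [STR, NUM, ID, NUM, MINUS, EQ, STAR]
Position 22: char is '0' -> NUM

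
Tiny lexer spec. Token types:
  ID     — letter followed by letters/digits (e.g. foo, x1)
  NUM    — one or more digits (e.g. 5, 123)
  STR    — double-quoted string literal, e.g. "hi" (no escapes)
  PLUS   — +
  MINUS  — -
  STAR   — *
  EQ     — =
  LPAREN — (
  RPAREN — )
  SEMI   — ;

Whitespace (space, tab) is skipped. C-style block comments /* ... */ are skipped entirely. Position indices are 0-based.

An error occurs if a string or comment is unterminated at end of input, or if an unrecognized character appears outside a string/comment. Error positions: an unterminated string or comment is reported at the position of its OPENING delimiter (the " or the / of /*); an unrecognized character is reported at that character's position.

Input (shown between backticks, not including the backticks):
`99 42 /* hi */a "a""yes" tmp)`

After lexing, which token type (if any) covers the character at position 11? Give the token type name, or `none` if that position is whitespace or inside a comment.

pos=0: emit NUM '99' (now at pos=2)
pos=3: emit NUM '42' (now at pos=5)
pos=6: enter COMMENT mode (saw '/*')
exit COMMENT mode (now at pos=14)
pos=14: emit ID 'a' (now at pos=15)
pos=16: enter STRING mode
pos=16: emit STR "a" (now at pos=19)
pos=19: enter STRING mode
pos=19: emit STR "yes" (now at pos=24)
pos=25: emit ID 'tmp' (now at pos=28)
pos=28: emit RPAREN ')'
DONE. 7 tokens: [NUM, NUM, ID, STR, STR, ID, RPAREN]
Position 11: char is ' ' -> none

Answer: none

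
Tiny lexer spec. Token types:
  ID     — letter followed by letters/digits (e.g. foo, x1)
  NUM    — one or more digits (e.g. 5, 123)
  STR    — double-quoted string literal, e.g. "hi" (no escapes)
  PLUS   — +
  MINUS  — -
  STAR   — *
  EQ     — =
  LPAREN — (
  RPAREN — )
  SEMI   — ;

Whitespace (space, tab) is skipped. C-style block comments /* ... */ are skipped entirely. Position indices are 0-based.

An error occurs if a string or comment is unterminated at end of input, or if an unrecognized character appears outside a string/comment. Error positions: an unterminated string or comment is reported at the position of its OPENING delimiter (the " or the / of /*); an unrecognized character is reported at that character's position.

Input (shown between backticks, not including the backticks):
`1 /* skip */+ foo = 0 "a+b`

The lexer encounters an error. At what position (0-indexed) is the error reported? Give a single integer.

Answer: 22

Derivation:
pos=0: emit NUM '1' (now at pos=1)
pos=2: enter COMMENT mode (saw '/*')
exit COMMENT mode (now at pos=12)
pos=12: emit PLUS '+'
pos=14: emit ID 'foo' (now at pos=17)
pos=18: emit EQ '='
pos=20: emit NUM '0' (now at pos=21)
pos=22: enter STRING mode
pos=22: ERROR — unterminated string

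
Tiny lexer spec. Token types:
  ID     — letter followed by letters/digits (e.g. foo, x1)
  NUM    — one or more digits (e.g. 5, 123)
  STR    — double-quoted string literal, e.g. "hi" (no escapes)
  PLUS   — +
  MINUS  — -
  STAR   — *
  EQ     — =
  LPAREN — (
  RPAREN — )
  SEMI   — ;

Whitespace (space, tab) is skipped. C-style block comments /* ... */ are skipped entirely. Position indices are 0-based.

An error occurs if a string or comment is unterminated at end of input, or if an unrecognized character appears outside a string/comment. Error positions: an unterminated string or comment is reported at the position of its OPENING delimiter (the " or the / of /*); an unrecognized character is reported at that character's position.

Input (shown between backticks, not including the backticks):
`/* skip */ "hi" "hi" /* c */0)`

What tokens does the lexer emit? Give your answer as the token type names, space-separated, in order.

Answer: STR STR NUM RPAREN

Derivation:
pos=0: enter COMMENT mode (saw '/*')
exit COMMENT mode (now at pos=10)
pos=11: enter STRING mode
pos=11: emit STR "hi" (now at pos=15)
pos=16: enter STRING mode
pos=16: emit STR "hi" (now at pos=20)
pos=21: enter COMMENT mode (saw '/*')
exit COMMENT mode (now at pos=28)
pos=28: emit NUM '0' (now at pos=29)
pos=29: emit RPAREN ')'
DONE. 4 tokens: [STR, STR, NUM, RPAREN]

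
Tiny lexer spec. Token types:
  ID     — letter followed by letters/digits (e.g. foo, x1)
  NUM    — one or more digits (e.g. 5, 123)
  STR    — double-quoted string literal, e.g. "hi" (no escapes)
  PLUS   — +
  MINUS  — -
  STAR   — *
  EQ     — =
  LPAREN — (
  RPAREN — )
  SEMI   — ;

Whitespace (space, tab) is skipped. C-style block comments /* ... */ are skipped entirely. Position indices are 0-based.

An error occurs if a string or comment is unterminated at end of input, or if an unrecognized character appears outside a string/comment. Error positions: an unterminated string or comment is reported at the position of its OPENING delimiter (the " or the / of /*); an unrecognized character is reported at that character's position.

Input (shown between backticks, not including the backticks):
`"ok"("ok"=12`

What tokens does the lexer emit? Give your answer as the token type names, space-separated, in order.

Answer: STR LPAREN STR EQ NUM

Derivation:
pos=0: enter STRING mode
pos=0: emit STR "ok" (now at pos=4)
pos=4: emit LPAREN '('
pos=5: enter STRING mode
pos=5: emit STR "ok" (now at pos=9)
pos=9: emit EQ '='
pos=10: emit NUM '12' (now at pos=12)
DONE. 5 tokens: [STR, LPAREN, STR, EQ, NUM]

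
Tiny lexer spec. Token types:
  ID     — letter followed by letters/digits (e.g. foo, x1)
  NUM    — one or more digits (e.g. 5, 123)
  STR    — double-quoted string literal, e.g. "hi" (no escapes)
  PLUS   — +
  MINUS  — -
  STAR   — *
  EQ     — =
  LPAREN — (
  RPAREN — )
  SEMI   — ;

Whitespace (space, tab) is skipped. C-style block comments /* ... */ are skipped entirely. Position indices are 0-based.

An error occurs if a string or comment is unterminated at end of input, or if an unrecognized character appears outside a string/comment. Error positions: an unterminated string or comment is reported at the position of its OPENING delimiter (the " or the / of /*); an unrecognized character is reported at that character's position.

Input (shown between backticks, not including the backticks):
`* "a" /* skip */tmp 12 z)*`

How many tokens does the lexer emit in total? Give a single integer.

Answer: 7

Derivation:
pos=0: emit STAR '*'
pos=2: enter STRING mode
pos=2: emit STR "a" (now at pos=5)
pos=6: enter COMMENT mode (saw '/*')
exit COMMENT mode (now at pos=16)
pos=16: emit ID 'tmp' (now at pos=19)
pos=20: emit NUM '12' (now at pos=22)
pos=23: emit ID 'z' (now at pos=24)
pos=24: emit RPAREN ')'
pos=25: emit STAR '*'
DONE. 7 tokens: [STAR, STR, ID, NUM, ID, RPAREN, STAR]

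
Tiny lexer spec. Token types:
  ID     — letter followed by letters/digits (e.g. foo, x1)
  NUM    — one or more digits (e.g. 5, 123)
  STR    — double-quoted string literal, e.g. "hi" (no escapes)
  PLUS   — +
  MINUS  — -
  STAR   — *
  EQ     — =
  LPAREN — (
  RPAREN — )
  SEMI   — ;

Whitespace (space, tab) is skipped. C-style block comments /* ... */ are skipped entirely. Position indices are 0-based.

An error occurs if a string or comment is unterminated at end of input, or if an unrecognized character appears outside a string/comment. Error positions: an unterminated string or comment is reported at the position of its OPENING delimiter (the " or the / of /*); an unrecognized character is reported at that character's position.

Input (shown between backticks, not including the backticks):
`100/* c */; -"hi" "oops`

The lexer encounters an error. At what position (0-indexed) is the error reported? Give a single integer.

pos=0: emit NUM '100' (now at pos=3)
pos=3: enter COMMENT mode (saw '/*')
exit COMMENT mode (now at pos=10)
pos=10: emit SEMI ';'
pos=12: emit MINUS '-'
pos=13: enter STRING mode
pos=13: emit STR "hi" (now at pos=17)
pos=18: enter STRING mode
pos=18: ERROR — unterminated string

Answer: 18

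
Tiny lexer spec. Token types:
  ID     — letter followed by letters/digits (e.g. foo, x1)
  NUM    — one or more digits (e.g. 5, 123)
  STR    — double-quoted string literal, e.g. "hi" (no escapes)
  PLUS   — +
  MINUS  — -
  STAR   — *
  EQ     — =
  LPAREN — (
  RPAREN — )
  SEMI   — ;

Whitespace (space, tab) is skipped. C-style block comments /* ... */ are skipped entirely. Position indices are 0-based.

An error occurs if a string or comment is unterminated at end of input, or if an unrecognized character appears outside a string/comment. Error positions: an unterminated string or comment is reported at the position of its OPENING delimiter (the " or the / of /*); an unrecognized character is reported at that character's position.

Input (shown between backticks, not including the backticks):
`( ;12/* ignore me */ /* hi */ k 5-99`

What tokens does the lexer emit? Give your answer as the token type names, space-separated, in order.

pos=0: emit LPAREN '('
pos=2: emit SEMI ';'
pos=3: emit NUM '12' (now at pos=5)
pos=5: enter COMMENT mode (saw '/*')
exit COMMENT mode (now at pos=20)
pos=21: enter COMMENT mode (saw '/*')
exit COMMENT mode (now at pos=29)
pos=30: emit ID 'k' (now at pos=31)
pos=32: emit NUM '5' (now at pos=33)
pos=33: emit MINUS '-'
pos=34: emit NUM '99' (now at pos=36)
DONE. 7 tokens: [LPAREN, SEMI, NUM, ID, NUM, MINUS, NUM]

Answer: LPAREN SEMI NUM ID NUM MINUS NUM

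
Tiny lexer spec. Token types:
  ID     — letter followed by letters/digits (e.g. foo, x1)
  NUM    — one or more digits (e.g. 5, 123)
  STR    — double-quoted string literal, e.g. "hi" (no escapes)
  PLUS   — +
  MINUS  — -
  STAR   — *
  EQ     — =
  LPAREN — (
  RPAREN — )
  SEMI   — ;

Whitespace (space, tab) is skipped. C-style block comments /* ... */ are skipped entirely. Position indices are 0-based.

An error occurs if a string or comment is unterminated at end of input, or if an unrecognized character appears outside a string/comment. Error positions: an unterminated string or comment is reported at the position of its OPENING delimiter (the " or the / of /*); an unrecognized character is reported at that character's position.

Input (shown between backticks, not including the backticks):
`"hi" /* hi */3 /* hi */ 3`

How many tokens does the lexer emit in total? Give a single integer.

pos=0: enter STRING mode
pos=0: emit STR "hi" (now at pos=4)
pos=5: enter COMMENT mode (saw '/*')
exit COMMENT mode (now at pos=13)
pos=13: emit NUM '3' (now at pos=14)
pos=15: enter COMMENT mode (saw '/*')
exit COMMENT mode (now at pos=23)
pos=24: emit NUM '3' (now at pos=25)
DONE. 3 tokens: [STR, NUM, NUM]

Answer: 3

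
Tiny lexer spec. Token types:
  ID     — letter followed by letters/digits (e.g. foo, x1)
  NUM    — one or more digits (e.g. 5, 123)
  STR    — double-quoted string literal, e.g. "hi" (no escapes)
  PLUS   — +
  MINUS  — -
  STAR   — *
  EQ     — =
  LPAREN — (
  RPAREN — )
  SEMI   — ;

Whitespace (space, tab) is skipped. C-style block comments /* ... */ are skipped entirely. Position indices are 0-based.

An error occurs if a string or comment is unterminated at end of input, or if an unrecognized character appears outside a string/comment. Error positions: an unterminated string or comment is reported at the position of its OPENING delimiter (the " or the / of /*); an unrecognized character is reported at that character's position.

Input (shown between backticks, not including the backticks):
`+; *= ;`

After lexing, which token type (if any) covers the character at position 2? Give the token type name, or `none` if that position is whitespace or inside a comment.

pos=0: emit PLUS '+'
pos=1: emit SEMI ';'
pos=3: emit STAR '*'
pos=4: emit EQ '='
pos=6: emit SEMI ';'
DONE. 5 tokens: [PLUS, SEMI, STAR, EQ, SEMI]
Position 2: char is ' ' -> none

Answer: none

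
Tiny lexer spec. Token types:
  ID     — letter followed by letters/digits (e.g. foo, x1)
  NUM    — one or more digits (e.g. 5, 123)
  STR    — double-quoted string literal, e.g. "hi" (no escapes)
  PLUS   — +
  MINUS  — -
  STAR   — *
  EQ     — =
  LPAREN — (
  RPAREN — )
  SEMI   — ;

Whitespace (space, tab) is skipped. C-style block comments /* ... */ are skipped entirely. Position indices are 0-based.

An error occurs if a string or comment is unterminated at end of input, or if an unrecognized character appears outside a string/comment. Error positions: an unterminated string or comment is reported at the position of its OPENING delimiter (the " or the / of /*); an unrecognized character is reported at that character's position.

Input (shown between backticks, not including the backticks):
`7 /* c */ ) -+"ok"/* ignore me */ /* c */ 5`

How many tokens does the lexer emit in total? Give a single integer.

Answer: 6

Derivation:
pos=0: emit NUM '7' (now at pos=1)
pos=2: enter COMMENT mode (saw '/*')
exit COMMENT mode (now at pos=9)
pos=10: emit RPAREN ')'
pos=12: emit MINUS '-'
pos=13: emit PLUS '+'
pos=14: enter STRING mode
pos=14: emit STR "ok" (now at pos=18)
pos=18: enter COMMENT mode (saw '/*')
exit COMMENT mode (now at pos=33)
pos=34: enter COMMENT mode (saw '/*')
exit COMMENT mode (now at pos=41)
pos=42: emit NUM '5' (now at pos=43)
DONE. 6 tokens: [NUM, RPAREN, MINUS, PLUS, STR, NUM]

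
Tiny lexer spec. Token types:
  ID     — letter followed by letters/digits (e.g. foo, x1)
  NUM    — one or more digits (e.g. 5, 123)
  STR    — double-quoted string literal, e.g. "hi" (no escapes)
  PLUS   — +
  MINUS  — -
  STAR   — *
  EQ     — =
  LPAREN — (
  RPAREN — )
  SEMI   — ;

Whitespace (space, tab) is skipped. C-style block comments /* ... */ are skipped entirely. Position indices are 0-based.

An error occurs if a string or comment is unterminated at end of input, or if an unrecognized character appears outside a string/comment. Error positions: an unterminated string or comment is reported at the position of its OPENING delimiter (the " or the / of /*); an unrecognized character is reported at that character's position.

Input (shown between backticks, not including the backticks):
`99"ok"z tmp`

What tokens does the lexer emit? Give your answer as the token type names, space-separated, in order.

pos=0: emit NUM '99' (now at pos=2)
pos=2: enter STRING mode
pos=2: emit STR "ok" (now at pos=6)
pos=6: emit ID 'z' (now at pos=7)
pos=8: emit ID 'tmp' (now at pos=11)
DONE. 4 tokens: [NUM, STR, ID, ID]

Answer: NUM STR ID ID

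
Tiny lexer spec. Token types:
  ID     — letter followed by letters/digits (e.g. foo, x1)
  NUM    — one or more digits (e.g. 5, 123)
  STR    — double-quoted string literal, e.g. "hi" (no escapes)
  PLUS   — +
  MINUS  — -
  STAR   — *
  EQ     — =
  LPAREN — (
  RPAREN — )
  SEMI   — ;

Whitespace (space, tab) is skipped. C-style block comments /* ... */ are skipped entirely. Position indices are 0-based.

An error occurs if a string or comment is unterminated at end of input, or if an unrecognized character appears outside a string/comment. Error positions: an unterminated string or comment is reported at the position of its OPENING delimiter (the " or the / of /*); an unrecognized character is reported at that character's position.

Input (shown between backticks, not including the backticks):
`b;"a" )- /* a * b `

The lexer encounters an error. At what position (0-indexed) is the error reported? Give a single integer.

pos=0: emit ID 'b' (now at pos=1)
pos=1: emit SEMI ';'
pos=2: enter STRING mode
pos=2: emit STR "a" (now at pos=5)
pos=6: emit RPAREN ')'
pos=7: emit MINUS '-'
pos=9: enter COMMENT mode (saw '/*')
pos=9: ERROR — unterminated comment (reached EOF)

Answer: 9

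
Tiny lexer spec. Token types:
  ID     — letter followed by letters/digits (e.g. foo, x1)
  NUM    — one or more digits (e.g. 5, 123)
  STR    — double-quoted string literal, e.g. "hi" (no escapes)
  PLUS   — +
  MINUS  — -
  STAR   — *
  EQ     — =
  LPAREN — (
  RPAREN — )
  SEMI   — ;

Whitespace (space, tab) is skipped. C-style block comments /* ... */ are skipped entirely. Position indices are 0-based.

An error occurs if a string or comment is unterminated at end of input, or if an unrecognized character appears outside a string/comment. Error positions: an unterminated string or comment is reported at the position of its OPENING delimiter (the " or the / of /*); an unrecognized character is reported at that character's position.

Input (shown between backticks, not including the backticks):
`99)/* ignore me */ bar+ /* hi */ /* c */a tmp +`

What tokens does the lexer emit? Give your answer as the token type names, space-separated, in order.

Answer: NUM RPAREN ID PLUS ID ID PLUS

Derivation:
pos=0: emit NUM '99' (now at pos=2)
pos=2: emit RPAREN ')'
pos=3: enter COMMENT mode (saw '/*')
exit COMMENT mode (now at pos=18)
pos=19: emit ID 'bar' (now at pos=22)
pos=22: emit PLUS '+'
pos=24: enter COMMENT mode (saw '/*')
exit COMMENT mode (now at pos=32)
pos=33: enter COMMENT mode (saw '/*')
exit COMMENT mode (now at pos=40)
pos=40: emit ID 'a' (now at pos=41)
pos=42: emit ID 'tmp' (now at pos=45)
pos=46: emit PLUS '+'
DONE. 7 tokens: [NUM, RPAREN, ID, PLUS, ID, ID, PLUS]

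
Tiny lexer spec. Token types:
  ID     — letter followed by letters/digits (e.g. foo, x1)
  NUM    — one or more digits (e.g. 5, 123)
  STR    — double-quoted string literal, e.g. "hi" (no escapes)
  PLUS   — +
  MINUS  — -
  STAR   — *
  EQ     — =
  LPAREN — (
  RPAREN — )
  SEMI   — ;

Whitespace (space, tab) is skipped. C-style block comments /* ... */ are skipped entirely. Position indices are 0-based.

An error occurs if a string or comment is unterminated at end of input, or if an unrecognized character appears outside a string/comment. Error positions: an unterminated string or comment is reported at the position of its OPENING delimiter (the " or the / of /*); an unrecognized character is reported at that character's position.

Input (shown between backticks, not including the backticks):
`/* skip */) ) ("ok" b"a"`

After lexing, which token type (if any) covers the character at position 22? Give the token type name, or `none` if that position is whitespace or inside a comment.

pos=0: enter COMMENT mode (saw '/*')
exit COMMENT mode (now at pos=10)
pos=10: emit RPAREN ')'
pos=12: emit RPAREN ')'
pos=14: emit LPAREN '('
pos=15: enter STRING mode
pos=15: emit STR "ok" (now at pos=19)
pos=20: emit ID 'b' (now at pos=21)
pos=21: enter STRING mode
pos=21: emit STR "a" (now at pos=24)
DONE. 6 tokens: [RPAREN, RPAREN, LPAREN, STR, ID, STR]
Position 22: char is 'a' -> STR

Answer: STR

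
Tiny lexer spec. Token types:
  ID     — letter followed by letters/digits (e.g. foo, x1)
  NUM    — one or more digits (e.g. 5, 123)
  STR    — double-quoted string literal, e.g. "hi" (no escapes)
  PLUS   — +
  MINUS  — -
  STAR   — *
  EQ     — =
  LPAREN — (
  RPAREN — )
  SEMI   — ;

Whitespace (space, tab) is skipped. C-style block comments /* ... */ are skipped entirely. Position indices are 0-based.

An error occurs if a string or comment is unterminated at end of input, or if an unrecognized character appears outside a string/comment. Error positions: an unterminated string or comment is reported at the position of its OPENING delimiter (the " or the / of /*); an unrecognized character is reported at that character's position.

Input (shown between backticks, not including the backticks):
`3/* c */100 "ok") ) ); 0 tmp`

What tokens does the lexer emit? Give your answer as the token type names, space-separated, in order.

Answer: NUM NUM STR RPAREN RPAREN RPAREN SEMI NUM ID

Derivation:
pos=0: emit NUM '3' (now at pos=1)
pos=1: enter COMMENT mode (saw '/*')
exit COMMENT mode (now at pos=8)
pos=8: emit NUM '100' (now at pos=11)
pos=12: enter STRING mode
pos=12: emit STR "ok" (now at pos=16)
pos=16: emit RPAREN ')'
pos=18: emit RPAREN ')'
pos=20: emit RPAREN ')'
pos=21: emit SEMI ';'
pos=23: emit NUM '0' (now at pos=24)
pos=25: emit ID 'tmp' (now at pos=28)
DONE. 9 tokens: [NUM, NUM, STR, RPAREN, RPAREN, RPAREN, SEMI, NUM, ID]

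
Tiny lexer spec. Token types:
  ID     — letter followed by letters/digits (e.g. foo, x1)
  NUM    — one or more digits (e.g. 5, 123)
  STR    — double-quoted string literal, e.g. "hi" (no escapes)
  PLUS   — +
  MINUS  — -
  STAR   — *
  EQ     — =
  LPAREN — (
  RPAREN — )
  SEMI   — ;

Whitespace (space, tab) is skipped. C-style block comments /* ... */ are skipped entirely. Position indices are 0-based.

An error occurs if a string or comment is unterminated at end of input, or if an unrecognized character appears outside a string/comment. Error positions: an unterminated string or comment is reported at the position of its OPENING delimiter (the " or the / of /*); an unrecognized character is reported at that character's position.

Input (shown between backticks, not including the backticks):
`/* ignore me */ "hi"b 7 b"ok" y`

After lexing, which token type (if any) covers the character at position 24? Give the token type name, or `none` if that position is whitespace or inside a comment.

Answer: ID

Derivation:
pos=0: enter COMMENT mode (saw '/*')
exit COMMENT mode (now at pos=15)
pos=16: enter STRING mode
pos=16: emit STR "hi" (now at pos=20)
pos=20: emit ID 'b' (now at pos=21)
pos=22: emit NUM '7' (now at pos=23)
pos=24: emit ID 'b' (now at pos=25)
pos=25: enter STRING mode
pos=25: emit STR "ok" (now at pos=29)
pos=30: emit ID 'y' (now at pos=31)
DONE. 6 tokens: [STR, ID, NUM, ID, STR, ID]
Position 24: char is 'b' -> ID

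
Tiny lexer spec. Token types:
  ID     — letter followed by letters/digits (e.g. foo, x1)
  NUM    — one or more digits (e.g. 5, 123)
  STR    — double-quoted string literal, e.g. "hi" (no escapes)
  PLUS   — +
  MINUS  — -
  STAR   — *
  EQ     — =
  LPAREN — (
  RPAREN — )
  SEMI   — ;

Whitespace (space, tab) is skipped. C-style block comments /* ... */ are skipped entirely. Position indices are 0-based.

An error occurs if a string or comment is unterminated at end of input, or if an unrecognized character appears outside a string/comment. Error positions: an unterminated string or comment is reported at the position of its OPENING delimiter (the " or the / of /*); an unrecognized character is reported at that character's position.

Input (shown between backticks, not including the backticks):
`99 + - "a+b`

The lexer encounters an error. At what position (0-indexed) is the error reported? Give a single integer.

pos=0: emit NUM '99' (now at pos=2)
pos=3: emit PLUS '+'
pos=5: emit MINUS '-'
pos=7: enter STRING mode
pos=7: ERROR — unterminated string

Answer: 7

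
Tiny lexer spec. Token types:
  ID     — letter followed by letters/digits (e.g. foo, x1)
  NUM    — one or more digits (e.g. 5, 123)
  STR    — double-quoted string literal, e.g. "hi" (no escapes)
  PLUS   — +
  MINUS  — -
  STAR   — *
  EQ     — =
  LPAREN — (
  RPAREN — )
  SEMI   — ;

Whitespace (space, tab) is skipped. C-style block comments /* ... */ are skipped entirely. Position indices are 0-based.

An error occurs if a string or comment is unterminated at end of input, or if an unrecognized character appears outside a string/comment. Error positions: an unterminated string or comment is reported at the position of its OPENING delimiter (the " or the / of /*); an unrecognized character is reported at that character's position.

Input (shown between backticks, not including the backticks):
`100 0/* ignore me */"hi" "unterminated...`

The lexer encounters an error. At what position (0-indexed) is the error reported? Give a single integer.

Answer: 25

Derivation:
pos=0: emit NUM '100' (now at pos=3)
pos=4: emit NUM '0' (now at pos=5)
pos=5: enter COMMENT mode (saw '/*')
exit COMMENT mode (now at pos=20)
pos=20: enter STRING mode
pos=20: emit STR "hi" (now at pos=24)
pos=25: enter STRING mode
pos=25: ERROR — unterminated string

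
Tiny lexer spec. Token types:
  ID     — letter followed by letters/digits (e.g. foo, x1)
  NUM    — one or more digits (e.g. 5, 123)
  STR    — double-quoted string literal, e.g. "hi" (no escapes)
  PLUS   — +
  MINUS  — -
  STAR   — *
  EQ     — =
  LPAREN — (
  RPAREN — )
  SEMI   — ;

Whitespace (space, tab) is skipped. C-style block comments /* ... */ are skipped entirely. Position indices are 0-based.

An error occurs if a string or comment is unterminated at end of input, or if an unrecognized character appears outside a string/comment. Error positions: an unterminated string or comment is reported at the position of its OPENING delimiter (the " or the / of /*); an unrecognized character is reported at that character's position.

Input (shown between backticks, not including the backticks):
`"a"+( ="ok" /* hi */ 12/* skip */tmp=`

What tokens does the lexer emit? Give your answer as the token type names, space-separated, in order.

Answer: STR PLUS LPAREN EQ STR NUM ID EQ

Derivation:
pos=0: enter STRING mode
pos=0: emit STR "a" (now at pos=3)
pos=3: emit PLUS '+'
pos=4: emit LPAREN '('
pos=6: emit EQ '='
pos=7: enter STRING mode
pos=7: emit STR "ok" (now at pos=11)
pos=12: enter COMMENT mode (saw '/*')
exit COMMENT mode (now at pos=20)
pos=21: emit NUM '12' (now at pos=23)
pos=23: enter COMMENT mode (saw '/*')
exit COMMENT mode (now at pos=33)
pos=33: emit ID 'tmp' (now at pos=36)
pos=36: emit EQ '='
DONE. 8 tokens: [STR, PLUS, LPAREN, EQ, STR, NUM, ID, EQ]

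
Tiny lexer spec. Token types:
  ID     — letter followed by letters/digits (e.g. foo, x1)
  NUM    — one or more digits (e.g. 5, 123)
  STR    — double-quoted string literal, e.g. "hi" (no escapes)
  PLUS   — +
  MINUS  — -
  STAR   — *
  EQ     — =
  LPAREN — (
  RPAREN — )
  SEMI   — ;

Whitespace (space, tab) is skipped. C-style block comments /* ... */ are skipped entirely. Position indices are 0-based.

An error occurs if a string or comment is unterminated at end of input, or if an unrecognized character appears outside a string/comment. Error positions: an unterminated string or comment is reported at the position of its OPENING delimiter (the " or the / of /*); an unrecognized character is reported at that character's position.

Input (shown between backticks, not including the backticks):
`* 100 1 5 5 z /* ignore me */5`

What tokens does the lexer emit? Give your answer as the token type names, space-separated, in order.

Answer: STAR NUM NUM NUM NUM ID NUM

Derivation:
pos=0: emit STAR '*'
pos=2: emit NUM '100' (now at pos=5)
pos=6: emit NUM '1' (now at pos=7)
pos=8: emit NUM '5' (now at pos=9)
pos=10: emit NUM '5' (now at pos=11)
pos=12: emit ID 'z' (now at pos=13)
pos=14: enter COMMENT mode (saw '/*')
exit COMMENT mode (now at pos=29)
pos=29: emit NUM '5' (now at pos=30)
DONE. 7 tokens: [STAR, NUM, NUM, NUM, NUM, ID, NUM]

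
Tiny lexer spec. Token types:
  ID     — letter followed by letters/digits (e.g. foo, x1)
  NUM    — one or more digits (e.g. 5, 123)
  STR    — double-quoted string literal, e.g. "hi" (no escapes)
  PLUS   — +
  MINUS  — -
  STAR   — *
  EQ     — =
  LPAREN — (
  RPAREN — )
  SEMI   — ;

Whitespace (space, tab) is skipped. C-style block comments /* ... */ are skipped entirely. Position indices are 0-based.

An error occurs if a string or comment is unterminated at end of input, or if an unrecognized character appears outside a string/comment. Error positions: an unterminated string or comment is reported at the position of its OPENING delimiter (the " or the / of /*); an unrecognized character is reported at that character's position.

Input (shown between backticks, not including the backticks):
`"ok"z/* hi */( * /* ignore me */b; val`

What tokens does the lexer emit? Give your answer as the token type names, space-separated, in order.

pos=0: enter STRING mode
pos=0: emit STR "ok" (now at pos=4)
pos=4: emit ID 'z' (now at pos=5)
pos=5: enter COMMENT mode (saw '/*')
exit COMMENT mode (now at pos=13)
pos=13: emit LPAREN '('
pos=15: emit STAR '*'
pos=17: enter COMMENT mode (saw '/*')
exit COMMENT mode (now at pos=32)
pos=32: emit ID 'b' (now at pos=33)
pos=33: emit SEMI ';'
pos=35: emit ID 'val' (now at pos=38)
DONE. 7 tokens: [STR, ID, LPAREN, STAR, ID, SEMI, ID]

Answer: STR ID LPAREN STAR ID SEMI ID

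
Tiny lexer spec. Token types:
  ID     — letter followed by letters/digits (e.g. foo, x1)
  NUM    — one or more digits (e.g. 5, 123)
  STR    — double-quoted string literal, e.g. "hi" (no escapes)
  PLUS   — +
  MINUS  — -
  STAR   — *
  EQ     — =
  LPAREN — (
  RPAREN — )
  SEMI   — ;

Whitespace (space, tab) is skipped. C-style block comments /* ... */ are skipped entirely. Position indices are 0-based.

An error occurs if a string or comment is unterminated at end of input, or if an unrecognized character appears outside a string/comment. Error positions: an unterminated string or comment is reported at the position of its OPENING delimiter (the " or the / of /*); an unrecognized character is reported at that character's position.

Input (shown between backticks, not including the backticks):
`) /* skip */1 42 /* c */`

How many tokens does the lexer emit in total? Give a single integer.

pos=0: emit RPAREN ')'
pos=2: enter COMMENT mode (saw '/*')
exit COMMENT mode (now at pos=12)
pos=12: emit NUM '1' (now at pos=13)
pos=14: emit NUM '42' (now at pos=16)
pos=17: enter COMMENT mode (saw '/*')
exit COMMENT mode (now at pos=24)
DONE. 3 tokens: [RPAREN, NUM, NUM]

Answer: 3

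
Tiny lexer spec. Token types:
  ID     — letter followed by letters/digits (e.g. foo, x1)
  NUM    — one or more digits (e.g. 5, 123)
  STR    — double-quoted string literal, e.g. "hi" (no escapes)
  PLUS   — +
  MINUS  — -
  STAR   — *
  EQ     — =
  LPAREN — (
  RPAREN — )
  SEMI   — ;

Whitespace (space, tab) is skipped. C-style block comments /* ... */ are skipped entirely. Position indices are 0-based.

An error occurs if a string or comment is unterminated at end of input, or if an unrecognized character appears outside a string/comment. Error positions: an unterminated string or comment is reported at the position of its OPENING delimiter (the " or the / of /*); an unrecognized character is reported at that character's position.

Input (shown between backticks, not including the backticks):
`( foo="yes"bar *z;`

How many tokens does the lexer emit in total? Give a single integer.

pos=0: emit LPAREN '('
pos=2: emit ID 'foo' (now at pos=5)
pos=5: emit EQ '='
pos=6: enter STRING mode
pos=6: emit STR "yes" (now at pos=11)
pos=11: emit ID 'bar' (now at pos=14)
pos=15: emit STAR '*'
pos=16: emit ID 'z' (now at pos=17)
pos=17: emit SEMI ';'
DONE. 8 tokens: [LPAREN, ID, EQ, STR, ID, STAR, ID, SEMI]

Answer: 8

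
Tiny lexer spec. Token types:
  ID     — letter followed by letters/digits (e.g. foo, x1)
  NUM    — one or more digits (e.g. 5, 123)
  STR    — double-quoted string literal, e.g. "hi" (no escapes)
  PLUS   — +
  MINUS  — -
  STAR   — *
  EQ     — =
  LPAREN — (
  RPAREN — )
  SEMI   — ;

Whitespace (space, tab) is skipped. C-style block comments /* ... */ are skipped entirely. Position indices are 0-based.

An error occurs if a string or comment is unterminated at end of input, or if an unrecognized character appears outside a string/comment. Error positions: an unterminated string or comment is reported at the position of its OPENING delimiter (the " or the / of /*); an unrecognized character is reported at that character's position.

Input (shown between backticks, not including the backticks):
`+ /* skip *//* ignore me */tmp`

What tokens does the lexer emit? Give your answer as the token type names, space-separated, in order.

Answer: PLUS ID

Derivation:
pos=0: emit PLUS '+'
pos=2: enter COMMENT mode (saw '/*')
exit COMMENT mode (now at pos=12)
pos=12: enter COMMENT mode (saw '/*')
exit COMMENT mode (now at pos=27)
pos=27: emit ID 'tmp' (now at pos=30)
DONE. 2 tokens: [PLUS, ID]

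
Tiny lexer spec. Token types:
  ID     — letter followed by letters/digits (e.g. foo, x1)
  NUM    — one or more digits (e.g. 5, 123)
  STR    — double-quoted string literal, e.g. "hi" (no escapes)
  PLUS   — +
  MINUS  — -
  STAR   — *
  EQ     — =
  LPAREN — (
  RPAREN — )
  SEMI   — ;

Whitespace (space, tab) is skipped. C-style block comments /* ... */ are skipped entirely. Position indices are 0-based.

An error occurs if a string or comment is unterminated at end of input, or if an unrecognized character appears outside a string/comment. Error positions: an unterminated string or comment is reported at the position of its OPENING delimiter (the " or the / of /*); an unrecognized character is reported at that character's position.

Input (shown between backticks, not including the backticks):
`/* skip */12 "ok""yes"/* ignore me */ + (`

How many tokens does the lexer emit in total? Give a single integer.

pos=0: enter COMMENT mode (saw '/*')
exit COMMENT mode (now at pos=10)
pos=10: emit NUM '12' (now at pos=12)
pos=13: enter STRING mode
pos=13: emit STR "ok" (now at pos=17)
pos=17: enter STRING mode
pos=17: emit STR "yes" (now at pos=22)
pos=22: enter COMMENT mode (saw '/*')
exit COMMENT mode (now at pos=37)
pos=38: emit PLUS '+'
pos=40: emit LPAREN '('
DONE. 5 tokens: [NUM, STR, STR, PLUS, LPAREN]

Answer: 5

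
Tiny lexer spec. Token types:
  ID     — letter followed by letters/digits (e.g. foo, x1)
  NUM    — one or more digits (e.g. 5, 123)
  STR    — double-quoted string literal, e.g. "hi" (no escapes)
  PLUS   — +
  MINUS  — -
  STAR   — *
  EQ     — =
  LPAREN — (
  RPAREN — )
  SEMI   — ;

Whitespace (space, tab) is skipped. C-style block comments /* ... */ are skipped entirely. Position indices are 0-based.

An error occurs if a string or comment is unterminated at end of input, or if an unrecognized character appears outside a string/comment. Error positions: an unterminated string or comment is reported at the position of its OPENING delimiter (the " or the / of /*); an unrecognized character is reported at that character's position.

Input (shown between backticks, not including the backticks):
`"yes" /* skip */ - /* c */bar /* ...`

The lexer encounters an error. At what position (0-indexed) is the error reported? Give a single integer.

pos=0: enter STRING mode
pos=0: emit STR "yes" (now at pos=5)
pos=6: enter COMMENT mode (saw '/*')
exit COMMENT mode (now at pos=16)
pos=17: emit MINUS '-'
pos=19: enter COMMENT mode (saw '/*')
exit COMMENT mode (now at pos=26)
pos=26: emit ID 'bar' (now at pos=29)
pos=30: enter COMMENT mode (saw '/*')
pos=30: ERROR — unterminated comment (reached EOF)

Answer: 30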